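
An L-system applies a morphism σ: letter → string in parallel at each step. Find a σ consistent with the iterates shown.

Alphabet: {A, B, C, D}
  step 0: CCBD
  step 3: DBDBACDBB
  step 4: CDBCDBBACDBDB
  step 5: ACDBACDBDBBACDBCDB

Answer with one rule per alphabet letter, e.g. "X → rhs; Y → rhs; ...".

  step 4 ⇒ step 5: CDBCDBBACDBDB ⇒ A·C·DB·A·C·DB·DB·B·A·C·DB·C·DB
    A ↦ B
    B ↦ DB
    C ↦ A
    D ↦ C

A->B, B->DB, C->A, D->C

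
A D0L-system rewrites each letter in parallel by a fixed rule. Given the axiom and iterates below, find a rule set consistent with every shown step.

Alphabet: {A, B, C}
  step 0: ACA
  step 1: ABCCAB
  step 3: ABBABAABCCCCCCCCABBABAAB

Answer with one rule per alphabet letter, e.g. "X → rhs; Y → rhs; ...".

A->AB, B->BA, C->CC

  step 0 ⇒ step 1: ACA ⇒ AB·CC·AB
    A ↦ AB
    C ↦ CC
    B ↦ BA  (constrained at step 1)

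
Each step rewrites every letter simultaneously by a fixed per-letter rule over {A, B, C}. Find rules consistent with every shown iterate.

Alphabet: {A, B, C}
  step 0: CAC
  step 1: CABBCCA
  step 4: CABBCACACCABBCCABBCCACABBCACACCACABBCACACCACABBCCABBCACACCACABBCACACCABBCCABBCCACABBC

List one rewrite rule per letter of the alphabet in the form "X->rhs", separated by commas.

  step 0 ⇒ step 1: CAC ⇒ CA·BBC·CA
    A ↦ BBC
    C ↦ CA
    B ↦ AC  (constrained at step 1)

A->BBC, B->AC, C->CA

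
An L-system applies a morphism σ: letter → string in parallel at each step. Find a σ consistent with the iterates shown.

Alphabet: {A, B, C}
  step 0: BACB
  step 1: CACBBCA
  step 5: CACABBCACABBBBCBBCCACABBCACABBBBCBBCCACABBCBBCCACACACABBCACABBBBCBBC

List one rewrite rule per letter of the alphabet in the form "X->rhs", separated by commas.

  step 0 ⇒ step 1: BACB ⇒ CA·C·BB·CA
    A ↦ C
    B ↦ CA
    C ↦ BB

A->C, B->CA, C->BB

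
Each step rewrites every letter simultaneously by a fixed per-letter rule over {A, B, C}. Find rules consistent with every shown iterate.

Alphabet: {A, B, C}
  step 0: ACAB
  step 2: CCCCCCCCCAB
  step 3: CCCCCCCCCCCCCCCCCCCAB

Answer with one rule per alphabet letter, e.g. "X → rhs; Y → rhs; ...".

  step 2 ⇒ step 3: CCCCCCCCCAB ⇒ CC·CC·CC·CC·CC·CC·CC·CC·CC·C·AB
    A ↦ C
    B ↦ AB
    C ↦ CC

A->C, B->AB, C->CC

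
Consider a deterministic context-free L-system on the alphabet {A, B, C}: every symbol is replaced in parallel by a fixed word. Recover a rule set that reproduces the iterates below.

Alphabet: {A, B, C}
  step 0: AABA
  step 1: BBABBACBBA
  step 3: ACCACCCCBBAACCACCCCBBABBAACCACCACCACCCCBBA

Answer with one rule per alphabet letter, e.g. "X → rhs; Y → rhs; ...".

  step 0 ⇒ step 1: AABA ⇒ BBA·BBA·C·BBA
    A ↦ BBA
    B ↦ C
    C ↦ ACC  (constrained at step 1)

A->BBA, B->C, C->ACC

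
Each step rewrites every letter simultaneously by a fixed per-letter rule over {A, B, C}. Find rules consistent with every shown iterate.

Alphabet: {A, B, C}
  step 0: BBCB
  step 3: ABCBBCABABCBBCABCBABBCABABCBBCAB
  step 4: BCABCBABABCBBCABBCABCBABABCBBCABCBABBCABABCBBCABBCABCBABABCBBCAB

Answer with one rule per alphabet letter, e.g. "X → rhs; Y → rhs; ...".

  step 3 ⇒ step 4: ABCBBCABABCBBCABCBABBCABABCBBCAB ⇒ BC·AB·CB·AB·AB·CB·BC·AB·BC·AB·CB·AB·AB·CB·BC·AB·CB·AB·BC·AB·AB·CB·BC·AB·BC·AB·CB·AB·AB·CB·BC·AB
    A ↦ BC
    B ↦ AB
    C ↦ CB

A->BC, B->AB, C->CB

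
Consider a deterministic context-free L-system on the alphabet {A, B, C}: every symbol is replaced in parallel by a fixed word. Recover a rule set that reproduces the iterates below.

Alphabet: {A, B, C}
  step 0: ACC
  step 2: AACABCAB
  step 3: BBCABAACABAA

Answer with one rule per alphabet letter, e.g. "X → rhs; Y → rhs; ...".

  step 2 ⇒ step 3: AACABCAB ⇒ B·B·CA·B·AA·CA·B·AA
    A ↦ B
    B ↦ AA
    C ↦ CA

A->B, B->AA, C->CA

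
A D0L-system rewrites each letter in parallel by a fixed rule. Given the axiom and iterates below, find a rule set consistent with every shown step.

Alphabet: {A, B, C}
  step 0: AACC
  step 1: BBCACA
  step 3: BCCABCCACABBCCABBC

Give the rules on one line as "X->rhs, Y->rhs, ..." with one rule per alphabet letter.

  step 0 ⇒ step 1: AACC ⇒ B·B·CA·CA
    A ↦ B
    C ↦ CA
    B ↦ BC  (constrained at step 1)

A->B, B->BC, C->CA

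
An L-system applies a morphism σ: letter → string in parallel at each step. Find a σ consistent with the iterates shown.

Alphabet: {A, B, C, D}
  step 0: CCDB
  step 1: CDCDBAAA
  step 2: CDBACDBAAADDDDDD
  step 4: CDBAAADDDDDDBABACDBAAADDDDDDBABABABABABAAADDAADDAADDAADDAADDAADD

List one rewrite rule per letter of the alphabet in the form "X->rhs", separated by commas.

  step 1 ⇒ step 2: CDCDBAAA ⇒ CD·BA·CD·BA·AA·DD·DD·DD
    A ↦ DD
    B ↦ AA
    C ↦ CD
    D ↦ BA

A->DD, B->AA, C->CD, D->BA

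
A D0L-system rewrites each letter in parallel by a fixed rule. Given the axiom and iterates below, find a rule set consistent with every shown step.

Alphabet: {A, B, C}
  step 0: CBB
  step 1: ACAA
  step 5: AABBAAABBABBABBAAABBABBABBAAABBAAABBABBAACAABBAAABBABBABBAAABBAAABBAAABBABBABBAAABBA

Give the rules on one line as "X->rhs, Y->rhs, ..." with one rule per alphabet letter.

A->BBA, B->A, C->AC

  step 0 ⇒ step 1: CBB ⇒ AC·A·A
    B ↦ A
    C ↦ AC
    A ↦ BBA  (constrained at step 1)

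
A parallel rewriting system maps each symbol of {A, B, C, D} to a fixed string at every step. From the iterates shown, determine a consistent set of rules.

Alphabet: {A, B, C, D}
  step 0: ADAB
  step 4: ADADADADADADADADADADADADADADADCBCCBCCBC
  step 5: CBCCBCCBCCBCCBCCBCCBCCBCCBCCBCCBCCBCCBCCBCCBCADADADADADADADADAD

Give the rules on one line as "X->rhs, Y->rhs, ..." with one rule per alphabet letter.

  step 4 ⇒ step 5: ADADADADADADADADADADADADADADADCBCCBCCBC ⇒ CB·C·CB·C·CB·C·CB·C·CB·C·CB·C·CB·C·CB·C·CB·C·CB·C·CB·C·CB·C·CB·C·CB·C·CB·C·AD·AD·AD·AD·AD·AD·AD·AD·AD
    A ↦ CB
    B ↦ AD
    C ↦ AD
    D ↦ C

A->CB, B->AD, C->AD, D->C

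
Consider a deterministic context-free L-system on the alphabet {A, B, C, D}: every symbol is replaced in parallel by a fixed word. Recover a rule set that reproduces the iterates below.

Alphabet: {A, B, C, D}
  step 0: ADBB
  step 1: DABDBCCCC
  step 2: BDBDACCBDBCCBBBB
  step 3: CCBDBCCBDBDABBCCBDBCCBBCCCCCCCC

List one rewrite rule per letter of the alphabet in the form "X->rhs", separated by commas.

A->DA, B->CC, C->B, D->BDB

  step 2 ⇒ step 3: BDBDACCBDBCCBBBB ⇒ CC·BDB·CC·BDB·DA·B·B·CC·BDB·CC·B·B·CC·CC·CC·CC
    A ↦ DA
    B ↦ CC
    C ↦ B
    D ↦ BDB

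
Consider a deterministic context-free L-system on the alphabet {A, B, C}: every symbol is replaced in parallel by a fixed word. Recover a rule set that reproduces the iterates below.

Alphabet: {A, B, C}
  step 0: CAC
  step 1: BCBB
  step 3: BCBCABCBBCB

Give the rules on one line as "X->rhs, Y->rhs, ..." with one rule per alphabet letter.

A->CB, B->CA, C->B

  step 0 ⇒ step 1: CAC ⇒ B·CB·B
    A ↦ CB
    C ↦ B
    B ↦ CA  (constrained at step 1)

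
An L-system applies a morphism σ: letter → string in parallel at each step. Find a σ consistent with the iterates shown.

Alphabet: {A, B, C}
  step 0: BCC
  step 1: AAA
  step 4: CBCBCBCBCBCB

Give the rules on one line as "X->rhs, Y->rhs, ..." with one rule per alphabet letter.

A->CB, B->A, C->A

  step 0 ⇒ step 1: BCC ⇒ A·A·A
    B ↦ A
    C ↦ A
    A ↦ CB  (constrained at step 1)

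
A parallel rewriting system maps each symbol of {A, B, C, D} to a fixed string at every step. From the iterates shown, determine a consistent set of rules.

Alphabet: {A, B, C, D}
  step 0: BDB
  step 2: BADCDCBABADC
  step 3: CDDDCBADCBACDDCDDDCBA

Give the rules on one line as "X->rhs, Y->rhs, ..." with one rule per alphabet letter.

A->D, B->CD, C->BA, D->DC

  step 2 ⇒ step 3: BADCDCBABADC ⇒ CD·D·DC·BA·DC·BA·CD·D·CD·D·DC·BA
    A ↦ D
    B ↦ CD
    C ↦ BA
    D ↦ DC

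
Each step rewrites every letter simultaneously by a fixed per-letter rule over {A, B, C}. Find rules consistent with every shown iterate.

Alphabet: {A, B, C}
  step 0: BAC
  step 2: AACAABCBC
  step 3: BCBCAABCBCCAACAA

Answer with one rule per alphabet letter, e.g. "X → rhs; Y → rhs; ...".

  step 2 ⇒ step 3: AACAABCBC ⇒ BC·BC·AA·BC·BC·C·AA·C·AA
    A ↦ BC
    B ↦ C
    C ↦ AA

A->BC, B->C, C->AA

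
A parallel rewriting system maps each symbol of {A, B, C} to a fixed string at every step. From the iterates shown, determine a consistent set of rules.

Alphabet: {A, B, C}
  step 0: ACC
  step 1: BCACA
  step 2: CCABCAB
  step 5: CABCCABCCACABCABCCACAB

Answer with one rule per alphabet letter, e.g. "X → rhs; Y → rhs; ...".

A->B, B->C, C->CA

  step 1 ⇒ step 2: BCACA ⇒ C·CA·B·CA·B
    A ↦ B
    B ↦ C
    C ↦ CA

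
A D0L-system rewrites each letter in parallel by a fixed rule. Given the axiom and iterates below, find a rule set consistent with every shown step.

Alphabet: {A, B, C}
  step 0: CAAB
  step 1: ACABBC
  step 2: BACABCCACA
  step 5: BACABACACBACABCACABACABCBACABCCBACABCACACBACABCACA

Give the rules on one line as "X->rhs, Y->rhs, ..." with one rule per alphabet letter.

  step 1 ⇒ step 2: ACABBC ⇒ B·ACA·B·C·C·ACA
    A ↦ B
    B ↦ C
    C ↦ ACA

A->B, B->C, C->ACA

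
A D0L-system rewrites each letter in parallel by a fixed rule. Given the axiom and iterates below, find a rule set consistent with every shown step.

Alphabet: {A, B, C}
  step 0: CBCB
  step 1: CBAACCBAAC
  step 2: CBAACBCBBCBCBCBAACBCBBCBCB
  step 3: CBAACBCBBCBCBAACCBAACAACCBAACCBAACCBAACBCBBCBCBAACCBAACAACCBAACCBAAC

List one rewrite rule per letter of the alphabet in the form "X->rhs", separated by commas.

A->BCB, B->AAC, C->CB

  step 2 ⇒ step 3: CBAACBCBBCBCBCBAACBCBBCBCB ⇒ CB·AAC·BCB·BCB·CB·AAC·CB·AAC·AAC·CB·AAC·CB·AAC·CB·AAC·BCB·BCB·CB·AAC·CB·AAC·AAC·CB·AAC·CB·AAC
    A ↦ BCB
    B ↦ AAC
    C ↦ CB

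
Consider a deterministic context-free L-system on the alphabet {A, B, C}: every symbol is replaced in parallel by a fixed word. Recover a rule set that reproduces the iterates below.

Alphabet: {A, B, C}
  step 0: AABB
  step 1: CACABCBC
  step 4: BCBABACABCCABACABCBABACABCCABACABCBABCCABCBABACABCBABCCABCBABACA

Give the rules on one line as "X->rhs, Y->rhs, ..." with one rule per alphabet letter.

  step 0 ⇒ step 1: AABB ⇒ CA·CA·BC·BC
    A ↦ CA
    B ↦ BC
    C ↦ BA  (constrained at step 1)

A->CA, B->BC, C->BA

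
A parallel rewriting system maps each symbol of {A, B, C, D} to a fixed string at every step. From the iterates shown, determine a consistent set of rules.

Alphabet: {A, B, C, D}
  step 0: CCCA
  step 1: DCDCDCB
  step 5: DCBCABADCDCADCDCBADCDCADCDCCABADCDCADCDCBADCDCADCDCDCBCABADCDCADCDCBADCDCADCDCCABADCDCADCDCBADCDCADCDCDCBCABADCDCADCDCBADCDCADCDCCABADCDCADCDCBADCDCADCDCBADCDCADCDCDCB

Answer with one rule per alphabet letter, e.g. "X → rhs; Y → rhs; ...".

  step 0 ⇒ step 1: CCCA ⇒ DC·DC·DC·B
    A ↦ B
    C ↦ DC
    B ↦ CA  (constrained at step 1)
    D ↦ ADC  (constrained at step 1)

A->B, B->CA, C->DC, D->ADC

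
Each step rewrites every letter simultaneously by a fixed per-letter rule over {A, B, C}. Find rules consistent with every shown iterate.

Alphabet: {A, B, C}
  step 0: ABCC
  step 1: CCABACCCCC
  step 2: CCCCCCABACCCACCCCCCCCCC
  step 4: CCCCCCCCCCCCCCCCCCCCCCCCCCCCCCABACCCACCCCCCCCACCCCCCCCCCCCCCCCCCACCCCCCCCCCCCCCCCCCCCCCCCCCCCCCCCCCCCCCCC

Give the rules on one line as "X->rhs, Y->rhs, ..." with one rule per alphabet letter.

  step 1 ⇒ step 2: CCABACCCCC ⇒ CC·CC·CCA·BAC·CCA·CC·CC·CC·CC·CC
    A ↦ CCA
    B ↦ BAC
    C ↦ CC

A->CCA, B->BAC, C->CC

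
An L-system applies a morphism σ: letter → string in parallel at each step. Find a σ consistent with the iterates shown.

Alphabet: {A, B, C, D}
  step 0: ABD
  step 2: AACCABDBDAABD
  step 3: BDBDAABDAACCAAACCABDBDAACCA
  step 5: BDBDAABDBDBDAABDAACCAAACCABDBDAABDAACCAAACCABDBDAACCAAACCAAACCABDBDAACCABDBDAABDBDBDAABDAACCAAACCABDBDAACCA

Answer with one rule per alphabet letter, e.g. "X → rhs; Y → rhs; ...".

A->BD, B->AAC, C->A, D->CA

  step 2 ⇒ step 3: AACCABDBDAABD ⇒ BD·BD·A·A·BD·AAC·CA·AAC·CA·BD·BD·AAC·CA
    A ↦ BD
    B ↦ AAC
    C ↦ A
    D ↦ CA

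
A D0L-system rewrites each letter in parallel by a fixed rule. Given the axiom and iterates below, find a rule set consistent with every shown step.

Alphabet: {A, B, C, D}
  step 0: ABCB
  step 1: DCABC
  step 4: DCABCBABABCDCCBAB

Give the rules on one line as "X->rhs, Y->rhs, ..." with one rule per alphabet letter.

  step 0 ⇒ step 1: ABCB ⇒ D·C·AB·C
    A ↦ D
    B ↦ C
    C ↦ AB
    D ↦ CB  (constrained at step 1)

A->D, B->C, C->AB, D->CB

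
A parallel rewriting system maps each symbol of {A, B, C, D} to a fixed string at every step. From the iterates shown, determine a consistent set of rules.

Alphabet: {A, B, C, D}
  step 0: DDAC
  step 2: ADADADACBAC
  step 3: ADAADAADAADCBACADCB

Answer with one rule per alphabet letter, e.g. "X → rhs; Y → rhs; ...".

A->AD, B->AC, C->CB, D->A

  step 2 ⇒ step 3: ADADADACBAC ⇒ AD·A·AD·A·AD·A·AD·CB·AC·AD·CB
    A ↦ AD
    B ↦ AC
    C ↦ CB
    D ↦ A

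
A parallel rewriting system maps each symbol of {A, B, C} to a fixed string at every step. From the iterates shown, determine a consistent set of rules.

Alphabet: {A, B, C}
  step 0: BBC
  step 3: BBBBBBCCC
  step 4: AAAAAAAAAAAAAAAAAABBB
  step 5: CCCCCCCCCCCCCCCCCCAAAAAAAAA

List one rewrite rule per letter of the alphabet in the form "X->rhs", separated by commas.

A->C, B->AAA, C->B

  step 4 ⇒ step 5: AAAAAAAAAAAAAAAAAABBB ⇒ C·C·C·C·C·C·C·C·C·C·C·C·C·C·C·C·C·C·AAA·AAA·AAA
    A ↦ C
    B ↦ AAA
  step 3 ⇒ step 4: BBBBBBCCC ⇒ AAA·AAA·AAA·AAA·AAA·AAA·B·B·B
    C ↦ B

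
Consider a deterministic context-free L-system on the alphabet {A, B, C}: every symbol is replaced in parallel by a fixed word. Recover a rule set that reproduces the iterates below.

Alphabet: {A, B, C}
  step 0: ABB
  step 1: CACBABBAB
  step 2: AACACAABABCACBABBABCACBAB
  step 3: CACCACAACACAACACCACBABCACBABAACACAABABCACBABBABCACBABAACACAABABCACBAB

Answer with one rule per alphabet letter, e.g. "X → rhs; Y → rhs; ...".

A->CAC, B->BAB, C->AA

  step 2 ⇒ step 3: AACACAABABCACBABBABCACBAB ⇒ CAC·CAC·AA·CAC·AA·CAC·CAC·BAB·CAC·BAB·AA·CAC·AA·BAB·CAC·BAB·BAB·CAC·BAB·AA·CAC·AA·BAB·CAC·BAB
    A ↦ CAC
    B ↦ BAB
    C ↦ AA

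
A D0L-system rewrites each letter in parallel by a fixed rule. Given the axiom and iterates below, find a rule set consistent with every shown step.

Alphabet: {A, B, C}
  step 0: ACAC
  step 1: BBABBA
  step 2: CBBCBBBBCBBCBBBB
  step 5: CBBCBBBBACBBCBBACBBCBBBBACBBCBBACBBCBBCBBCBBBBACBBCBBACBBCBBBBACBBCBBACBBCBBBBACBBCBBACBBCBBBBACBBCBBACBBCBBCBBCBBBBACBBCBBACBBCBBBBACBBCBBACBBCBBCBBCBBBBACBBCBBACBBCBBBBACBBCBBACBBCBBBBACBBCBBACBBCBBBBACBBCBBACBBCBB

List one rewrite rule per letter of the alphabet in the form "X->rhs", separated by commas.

A->BB, B->CBB, C->A

  step 1 ⇒ step 2: BBABBA ⇒ CBB·CBB·BB·CBB·CBB·BB
    A ↦ BB
    B ↦ CBB
  step 0 ⇒ step 1: ACAC ⇒ BB·A·BB·A
    C ↦ A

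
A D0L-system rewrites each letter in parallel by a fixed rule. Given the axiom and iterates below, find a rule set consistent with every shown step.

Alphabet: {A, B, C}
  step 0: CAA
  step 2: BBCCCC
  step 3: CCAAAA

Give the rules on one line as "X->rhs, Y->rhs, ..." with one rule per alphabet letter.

  step 2 ⇒ step 3: BBCCCC ⇒ C·C·A·A·A·A
    B ↦ C
    C ↦ A
    A ↦ BB  (constrained at step 0)

A->BB, B->C, C->A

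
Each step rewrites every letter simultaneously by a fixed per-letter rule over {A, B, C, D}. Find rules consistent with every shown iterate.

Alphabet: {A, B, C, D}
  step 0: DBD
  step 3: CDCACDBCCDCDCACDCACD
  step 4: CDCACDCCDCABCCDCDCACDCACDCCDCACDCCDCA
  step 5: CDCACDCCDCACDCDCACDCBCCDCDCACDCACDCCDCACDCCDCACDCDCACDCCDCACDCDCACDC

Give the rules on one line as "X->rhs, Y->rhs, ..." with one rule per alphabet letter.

  step 4 ⇒ step 5: CDCACDCCDCABCCDCDCACDCACDCCDCACDCCDCA ⇒ CD·CA·CD·C·CD·CA·CD·CD·CA·CD·C·BC·CD·CD·CA·CD·CA·CD·C·CD·CA·CD·C·CD·CA·CD·CD·CA·CD·C·CD·CA·CD·CD·CA·CD·C
    A ↦ C
    B ↦ BC
    C ↦ CD
    D ↦ CA

A->C, B->BC, C->CD, D->CA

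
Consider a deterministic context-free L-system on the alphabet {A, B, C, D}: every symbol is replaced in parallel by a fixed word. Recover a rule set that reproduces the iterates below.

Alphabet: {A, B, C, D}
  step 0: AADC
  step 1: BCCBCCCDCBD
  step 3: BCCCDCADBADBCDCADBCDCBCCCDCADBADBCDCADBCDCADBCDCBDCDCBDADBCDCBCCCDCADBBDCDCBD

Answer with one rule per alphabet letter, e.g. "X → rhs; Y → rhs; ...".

A->BCC, B->ADB, C->BD, D->CDC

  step 0 ⇒ step 1: AADC ⇒ BCC·BCC·CDC·BD
    A ↦ BCC
    C ↦ BD
    D ↦ CDC
    B ↦ ADB  (constrained at step 1)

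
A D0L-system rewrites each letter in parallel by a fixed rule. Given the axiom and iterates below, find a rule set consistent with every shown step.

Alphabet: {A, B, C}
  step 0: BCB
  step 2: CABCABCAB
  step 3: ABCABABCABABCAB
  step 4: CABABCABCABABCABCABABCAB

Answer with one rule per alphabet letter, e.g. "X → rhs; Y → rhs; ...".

A->C, B->AB, C->AB

  step 3 ⇒ step 4: ABCABABCABABCAB ⇒ C·AB·AB·C·AB·C·AB·AB·C·AB·C·AB·AB·C·AB
    A ↦ C
    B ↦ AB
    C ↦ AB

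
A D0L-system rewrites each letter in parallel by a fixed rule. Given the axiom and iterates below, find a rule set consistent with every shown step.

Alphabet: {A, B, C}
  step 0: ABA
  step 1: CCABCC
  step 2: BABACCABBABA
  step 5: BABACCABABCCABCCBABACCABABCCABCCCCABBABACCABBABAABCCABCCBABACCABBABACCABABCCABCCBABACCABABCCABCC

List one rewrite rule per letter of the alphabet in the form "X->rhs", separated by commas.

A->CC, B->AB, C->BA

  step 1 ⇒ step 2: CCABCC ⇒ BA·BA·CC·AB·BA·BA
    A ↦ CC
    B ↦ AB
    C ↦ BA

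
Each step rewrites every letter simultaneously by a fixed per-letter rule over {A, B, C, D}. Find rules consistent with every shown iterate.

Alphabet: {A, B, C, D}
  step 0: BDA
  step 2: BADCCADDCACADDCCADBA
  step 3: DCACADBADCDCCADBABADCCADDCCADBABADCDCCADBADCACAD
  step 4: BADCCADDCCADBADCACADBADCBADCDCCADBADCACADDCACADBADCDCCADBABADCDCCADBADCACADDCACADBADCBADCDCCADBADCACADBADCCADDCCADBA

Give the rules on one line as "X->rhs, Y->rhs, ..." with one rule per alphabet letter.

  step 3 ⇒ step 4: DCACADBADCDCCADBABADCCADDCCADBABADCDCCADBADCACAD ⇒ BA·DC·CAD·DC·CAD·BA·DCA·CAD·BA·DC·BA·DC·DC·CAD·BA·DCA·CAD·DCA·CAD·BA·DC·DC·CAD·BA·BA·DC·DC·CAD·BA·DCA·CAD·DCA·CAD·BA·DC·BA·DC·DC·CAD·BA·DCA·CAD·BA·DC·CAD·DC·CAD·BA
    A ↦ CAD
    B ↦ DCA
    C ↦ DC
    D ↦ BA

A->CAD, B->DCA, C->DC, D->BA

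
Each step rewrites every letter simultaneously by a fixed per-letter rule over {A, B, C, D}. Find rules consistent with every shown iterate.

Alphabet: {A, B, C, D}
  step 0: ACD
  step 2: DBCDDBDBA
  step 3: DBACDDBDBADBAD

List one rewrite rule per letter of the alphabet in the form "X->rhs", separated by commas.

A->D, B->A, C->CD, D->DB

  step 2 ⇒ step 3: DBCDDBDBA ⇒ DB·A·CD·DB·DB·A·DB·A·D
    A ↦ D
    B ↦ A
    C ↦ CD
    D ↦ DB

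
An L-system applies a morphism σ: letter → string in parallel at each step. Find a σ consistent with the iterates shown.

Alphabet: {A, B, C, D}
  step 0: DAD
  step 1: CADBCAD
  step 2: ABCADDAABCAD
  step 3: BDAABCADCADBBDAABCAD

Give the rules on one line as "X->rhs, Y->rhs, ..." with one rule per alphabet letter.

A->B, B->DA, C->A, D->CAD

  step 2 ⇒ step 3: ABCADDAABCAD ⇒ B·DA·A·B·CAD·CAD·B·B·DA·A·B·CAD
    A ↦ B
    B ↦ DA
    C ↦ A
    D ↦ CAD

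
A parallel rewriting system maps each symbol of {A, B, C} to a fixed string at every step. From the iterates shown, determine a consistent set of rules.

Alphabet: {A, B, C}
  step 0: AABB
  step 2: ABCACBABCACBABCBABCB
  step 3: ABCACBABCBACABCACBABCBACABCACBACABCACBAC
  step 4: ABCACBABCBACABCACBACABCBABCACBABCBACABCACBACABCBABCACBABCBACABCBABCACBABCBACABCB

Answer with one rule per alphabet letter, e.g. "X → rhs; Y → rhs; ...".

A->ABC, B->AC, C->B

  step 3 ⇒ step 4: ABCACBABCBACABCACBABCBACABCACBACABCACBAC ⇒ ABC·AC·B·ABC·B·AC·ABC·AC·B·AC·ABC·B·ABC·AC·B·ABC·B·AC·ABC·AC·B·AC·ABC·B·ABC·AC·B·ABC·B·AC·ABC·B·ABC·AC·B·ABC·B·AC·ABC·B
    A ↦ ABC
    B ↦ AC
    C ↦ B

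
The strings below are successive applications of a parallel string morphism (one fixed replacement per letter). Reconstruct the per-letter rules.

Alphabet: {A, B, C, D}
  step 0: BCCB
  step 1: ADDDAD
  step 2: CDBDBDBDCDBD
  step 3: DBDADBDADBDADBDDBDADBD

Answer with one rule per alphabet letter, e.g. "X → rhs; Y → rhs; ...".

A->CD, B->AD, C->D, D->BD

  step 2 ⇒ step 3: CDBDBDBDCDBD ⇒ D·BD·AD·BD·AD·BD·AD·BD·D·BD·AD·BD
    B ↦ AD
    C ↦ D
    D ↦ BD
  step 1 ⇒ step 2: ADDDAD ⇒ CD·BD·BD·BD·CD·BD
    A ↦ CD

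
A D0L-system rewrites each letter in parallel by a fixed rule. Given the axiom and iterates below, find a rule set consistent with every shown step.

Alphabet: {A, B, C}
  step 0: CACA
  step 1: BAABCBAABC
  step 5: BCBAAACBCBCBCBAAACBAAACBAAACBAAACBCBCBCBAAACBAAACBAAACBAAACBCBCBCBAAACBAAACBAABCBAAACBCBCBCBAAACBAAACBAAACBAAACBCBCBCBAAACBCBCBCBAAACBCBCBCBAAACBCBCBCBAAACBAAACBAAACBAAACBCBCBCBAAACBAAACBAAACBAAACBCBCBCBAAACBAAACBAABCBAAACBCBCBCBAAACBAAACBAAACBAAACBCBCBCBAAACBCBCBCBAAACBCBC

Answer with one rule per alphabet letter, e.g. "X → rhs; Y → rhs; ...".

A->BC, B->AC, C->BAA

  step 0 ⇒ step 1: CACA ⇒ BAA·BC·BAA·BC
    A ↦ BC
    C ↦ BAA
    B ↦ AC  (constrained at step 1)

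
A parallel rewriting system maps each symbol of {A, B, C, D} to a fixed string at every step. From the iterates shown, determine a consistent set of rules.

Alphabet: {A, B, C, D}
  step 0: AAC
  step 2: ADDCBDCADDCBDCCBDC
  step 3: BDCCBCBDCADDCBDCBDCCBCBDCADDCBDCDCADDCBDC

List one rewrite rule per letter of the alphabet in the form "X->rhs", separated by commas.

  step 2 ⇒ step 3: ADDCBDCADDCBDCCBDC ⇒ BDC·CB·CB·DC·ADD·CB·DC·BDC·CB·CB·DC·ADD·CB·DC·DC·ADD·CB·DC
    A ↦ BDC
    B ↦ ADD
    C ↦ DC
    D ↦ CB

A->BDC, B->ADD, C->DC, D->CB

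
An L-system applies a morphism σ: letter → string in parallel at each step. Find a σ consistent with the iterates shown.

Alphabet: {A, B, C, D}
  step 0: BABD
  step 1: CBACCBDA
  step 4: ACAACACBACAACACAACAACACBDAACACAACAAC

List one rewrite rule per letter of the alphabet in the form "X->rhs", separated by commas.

  step 0 ⇒ step 1: BABD ⇒ CB·AC·CB·DA
    A ↦ AC
    B ↦ CB
    D ↦ DA
    C ↦ A  (constrained at step 1)

A->AC, B->CB, C->A, D->DA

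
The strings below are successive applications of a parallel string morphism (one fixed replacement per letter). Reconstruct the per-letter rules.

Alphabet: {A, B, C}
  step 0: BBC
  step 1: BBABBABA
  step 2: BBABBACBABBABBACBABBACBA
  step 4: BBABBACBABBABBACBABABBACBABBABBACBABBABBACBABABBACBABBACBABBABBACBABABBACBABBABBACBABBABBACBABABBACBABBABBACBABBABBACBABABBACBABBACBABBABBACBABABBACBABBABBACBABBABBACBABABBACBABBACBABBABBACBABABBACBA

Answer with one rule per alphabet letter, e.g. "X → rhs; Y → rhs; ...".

A->CBA, B->BBA, C->BA

  step 1 ⇒ step 2: BBABBABA ⇒ BBA·BBA·CBA·BBA·BBA·CBA·BBA·CBA
    A ↦ CBA
    B ↦ BBA
  step 0 ⇒ step 1: BBC ⇒ BBA·BBA·BA
    C ↦ BA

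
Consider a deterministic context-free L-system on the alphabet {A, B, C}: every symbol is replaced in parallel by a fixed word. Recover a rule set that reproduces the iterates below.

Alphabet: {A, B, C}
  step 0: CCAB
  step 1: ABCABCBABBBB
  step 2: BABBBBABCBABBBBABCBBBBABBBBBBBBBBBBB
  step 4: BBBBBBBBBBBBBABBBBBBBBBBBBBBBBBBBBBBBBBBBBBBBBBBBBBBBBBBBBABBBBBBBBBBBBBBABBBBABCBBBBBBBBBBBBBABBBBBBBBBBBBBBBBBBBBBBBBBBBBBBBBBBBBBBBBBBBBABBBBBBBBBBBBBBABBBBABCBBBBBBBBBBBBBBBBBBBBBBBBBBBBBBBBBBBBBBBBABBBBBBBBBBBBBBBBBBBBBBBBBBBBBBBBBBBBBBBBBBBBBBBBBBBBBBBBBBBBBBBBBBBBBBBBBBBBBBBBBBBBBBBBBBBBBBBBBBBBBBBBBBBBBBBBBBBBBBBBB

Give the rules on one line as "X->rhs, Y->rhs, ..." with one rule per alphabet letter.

  step 1 ⇒ step 2: ABCABCBABBBB ⇒ BAB·BBB·ABC·BAB·BBB·ABC·BBB·BAB·BBB·BBB·BBB·BBB
    A ↦ BAB
    B ↦ BBB
    C ↦ ABC

A->BAB, B->BBB, C->ABC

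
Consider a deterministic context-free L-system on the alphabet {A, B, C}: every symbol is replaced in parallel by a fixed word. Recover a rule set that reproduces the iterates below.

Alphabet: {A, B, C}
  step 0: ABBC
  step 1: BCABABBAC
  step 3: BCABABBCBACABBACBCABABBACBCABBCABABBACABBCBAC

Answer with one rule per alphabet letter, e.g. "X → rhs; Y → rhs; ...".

  step 0 ⇒ step 1: ABBC ⇒ BC·AB·AB·BAC
    A ↦ BC
    B ↦ AB
    C ↦ BAC

A->BC, B->AB, C->BAC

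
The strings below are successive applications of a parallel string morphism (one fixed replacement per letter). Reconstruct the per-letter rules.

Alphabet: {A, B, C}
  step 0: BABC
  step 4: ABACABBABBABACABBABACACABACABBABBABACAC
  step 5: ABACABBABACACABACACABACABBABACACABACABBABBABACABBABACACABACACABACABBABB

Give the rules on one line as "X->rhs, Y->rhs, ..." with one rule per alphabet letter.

A->AB, B->AC, C->B

  step 4 ⇒ step 5: ABACABBABBABACABBABACACABACABBABBABACAC ⇒ AB·AC·AB·B·AB·AC·AC·AB·AC·AC·AB·AC·AB·B·AB·AC·AC·AB·AC·AB·B·AB·B·AB·AC·AB·B·AB·AC·AC·AB·AC·AC·AB·AC·AB·B·AB·B
    A ↦ AB
    B ↦ AC
    C ↦ B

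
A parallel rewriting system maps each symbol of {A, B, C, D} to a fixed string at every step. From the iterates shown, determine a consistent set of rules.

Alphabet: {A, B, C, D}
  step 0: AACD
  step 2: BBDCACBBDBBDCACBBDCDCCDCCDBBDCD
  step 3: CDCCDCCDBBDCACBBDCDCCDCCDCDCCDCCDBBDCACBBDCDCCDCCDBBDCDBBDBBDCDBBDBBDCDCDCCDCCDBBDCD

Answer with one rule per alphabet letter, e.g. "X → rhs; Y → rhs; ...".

  step 2 ⇒ step 3: BBDCACBBDBBDCACBBDCDCCDCCDBBDCD ⇒ CDC·CDC·CD·BBD·CAC·BBD·CDC·CDC·CD·CDC·CDC·CD·BBD·CAC·BBD·CDC·CDC·CD·BBD·CD·BBD·BBD·CD·BBD·BBD·CD·CDC·CDC·CD·BBD·CD
    A ↦ CAC
    B ↦ CDC
    C ↦ BBD
    D ↦ CD

A->CAC, B->CDC, C->BBD, D->CD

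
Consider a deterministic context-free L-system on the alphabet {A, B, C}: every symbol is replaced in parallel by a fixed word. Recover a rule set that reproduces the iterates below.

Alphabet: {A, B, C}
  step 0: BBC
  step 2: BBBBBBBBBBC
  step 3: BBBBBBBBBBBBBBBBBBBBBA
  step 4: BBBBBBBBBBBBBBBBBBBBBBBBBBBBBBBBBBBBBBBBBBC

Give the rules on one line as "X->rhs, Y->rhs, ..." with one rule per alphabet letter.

A->C, B->BB, C->BA

  step 3 ⇒ step 4: BBBBBBBBBBBBBBBBBBBBBA ⇒ BB·BB·BB·BB·BB·BB·BB·BB·BB·BB·BB·BB·BB·BB·BB·BB·BB·BB·BB·BB·BB·C
    A ↦ C
    B ↦ BB
  step 2 ⇒ step 3: BBBBBBBBBBC ⇒ BB·BB·BB·BB·BB·BB·BB·BB·BB·BB·BA
    C ↦ BA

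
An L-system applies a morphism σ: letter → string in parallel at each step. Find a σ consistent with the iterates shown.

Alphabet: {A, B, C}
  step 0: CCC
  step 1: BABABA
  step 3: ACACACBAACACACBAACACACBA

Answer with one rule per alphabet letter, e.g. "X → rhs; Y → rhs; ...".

  step 0 ⇒ step 1: CCC ⇒ BA·BA·BA
    C ↦ BA
    A ↦ AC  (constrained at step 1)
    B ↦ AA  (constrained at step 1)

A->AC, B->AA, C->BA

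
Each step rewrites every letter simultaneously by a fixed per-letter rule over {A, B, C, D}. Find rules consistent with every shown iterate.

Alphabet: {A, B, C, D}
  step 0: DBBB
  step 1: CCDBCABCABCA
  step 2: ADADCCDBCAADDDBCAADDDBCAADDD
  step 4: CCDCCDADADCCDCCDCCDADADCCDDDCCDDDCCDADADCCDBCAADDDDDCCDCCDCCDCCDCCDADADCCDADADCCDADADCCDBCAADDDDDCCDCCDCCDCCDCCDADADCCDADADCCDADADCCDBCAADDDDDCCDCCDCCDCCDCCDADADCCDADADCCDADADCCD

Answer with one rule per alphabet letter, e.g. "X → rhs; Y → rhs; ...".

  step 1 ⇒ step 2: CCDBCABCABCA ⇒ AD·AD·CCD·BCA·AD·DD·BCA·AD·DD·BCA·AD·DD
    A ↦ DD
    B ↦ BCA
    C ↦ AD
    D ↦ CCD

A->DD, B->BCA, C->AD, D->CCD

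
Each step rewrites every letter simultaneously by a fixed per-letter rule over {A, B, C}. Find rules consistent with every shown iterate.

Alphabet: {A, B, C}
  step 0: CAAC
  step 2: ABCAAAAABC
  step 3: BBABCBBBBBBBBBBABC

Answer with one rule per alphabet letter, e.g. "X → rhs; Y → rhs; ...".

  step 2 ⇒ step 3: ABCAAAAABC ⇒ BB·A·BC·BB·BB·BB·BB·BB·A·BC
    A ↦ BB
    B ↦ A
    C ↦ BC

A->BB, B->A, C->BC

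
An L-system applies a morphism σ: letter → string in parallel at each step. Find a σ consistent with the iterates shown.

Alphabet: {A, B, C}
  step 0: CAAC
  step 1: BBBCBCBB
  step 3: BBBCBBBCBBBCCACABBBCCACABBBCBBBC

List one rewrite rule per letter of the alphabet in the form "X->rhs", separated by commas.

  step 0 ⇒ step 1: CAAC ⇒ BB·BC·BC·BB
    A ↦ BC
    C ↦ BB
    B ↦ CA  (constrained at step 1)

A->BC, B->CA, C->BB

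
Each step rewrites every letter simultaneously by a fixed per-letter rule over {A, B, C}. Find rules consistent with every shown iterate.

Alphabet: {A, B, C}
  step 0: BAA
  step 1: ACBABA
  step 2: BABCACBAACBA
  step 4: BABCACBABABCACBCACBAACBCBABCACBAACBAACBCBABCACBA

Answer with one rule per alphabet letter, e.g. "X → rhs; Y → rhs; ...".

  step 1 ⇒ step 2: ACBABA ⇒ BA·BC·AC·BA·AC·BA
    A ↦ BA
    B ↦ AC
    C ↦ BC

A->BA, B->AC, C->BC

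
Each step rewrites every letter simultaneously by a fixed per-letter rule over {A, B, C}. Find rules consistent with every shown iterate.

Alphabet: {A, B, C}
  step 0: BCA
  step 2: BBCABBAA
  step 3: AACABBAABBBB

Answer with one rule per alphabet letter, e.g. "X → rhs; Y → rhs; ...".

A->BB, B->A, C->CA

  step 2 ⇒ step 3: BBCABBAA ⇒ A·A·CA·BB·A·A·BB·BB
    A ↦ BB
    B ↦ A
    C ↦ CA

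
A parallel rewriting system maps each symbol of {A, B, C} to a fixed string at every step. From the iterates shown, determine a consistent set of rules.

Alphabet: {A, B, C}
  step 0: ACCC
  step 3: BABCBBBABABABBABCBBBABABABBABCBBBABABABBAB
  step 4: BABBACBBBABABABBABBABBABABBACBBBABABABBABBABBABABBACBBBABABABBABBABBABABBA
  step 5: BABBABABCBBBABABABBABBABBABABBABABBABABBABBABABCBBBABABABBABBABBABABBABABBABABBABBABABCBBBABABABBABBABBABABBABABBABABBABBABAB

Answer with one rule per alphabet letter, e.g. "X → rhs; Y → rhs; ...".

A->B, B->BA, C->CBB

  step 4 ⇒ step 5: BABBACBBBABABABBABBABBABABBACBBBABABABBABBABBABABBACBBBABABABBABBABBABABBA ⇒ BA·B·BA·BA·B·CBB·BA·BA·BA·B·BA·B·BA·B·BA·BA·B·BA·BA·B·BA·BA·B·BA·B·BA·BA·B·CBB·BA·BA·BA·B·BA·B·BA·B·BA·BA·B·BA·BA·B·BA·BA·B·BA·B·BA·BA·B·CBB·BA·BA·BA·B·BA·B·BA·B·BA·BA·B·BA·BA·B·BA·BA·B·BA·B·BA·BA·B
    A ↦ B
    B ↦ BA
    C ↦ CBB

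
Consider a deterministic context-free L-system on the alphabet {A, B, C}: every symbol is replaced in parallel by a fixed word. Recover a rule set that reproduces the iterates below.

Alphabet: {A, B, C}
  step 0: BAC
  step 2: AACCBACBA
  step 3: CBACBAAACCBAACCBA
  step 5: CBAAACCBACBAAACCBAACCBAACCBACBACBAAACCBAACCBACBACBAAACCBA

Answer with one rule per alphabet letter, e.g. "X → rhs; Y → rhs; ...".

  step 2 ⇒ step 3: AACCBACBA ⇒ CBA·CBA·A·A·C·CBA·A·C·CBA
    A ↦ CBA
    B ↦ C
    C ↦ A

A->CBA, B->C, C->A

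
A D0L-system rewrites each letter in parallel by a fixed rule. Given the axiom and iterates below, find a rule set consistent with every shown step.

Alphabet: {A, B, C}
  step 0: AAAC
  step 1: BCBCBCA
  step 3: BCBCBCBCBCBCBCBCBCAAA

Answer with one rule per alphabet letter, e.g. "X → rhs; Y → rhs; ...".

A->BC, B->AA, C->A

  step 0 ⇒ step 1: AAAC ⇒ BC·BC·BC·A
    A ↦ BC
    C ↦ A
    B ↦ AA  (constrained at step 1)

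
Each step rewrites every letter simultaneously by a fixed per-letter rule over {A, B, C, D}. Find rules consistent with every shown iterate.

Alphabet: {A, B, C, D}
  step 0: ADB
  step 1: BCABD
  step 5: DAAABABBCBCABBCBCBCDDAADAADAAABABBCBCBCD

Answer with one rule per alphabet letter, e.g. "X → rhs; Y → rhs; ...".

A->BC, B->D, C->AA, D->AB

  step 0 ⇒ step 1: ADB ⇒ BC·AB·D
    A ↦ BC
    B ↦ D
    D ↦ AB
    C ↦ AA  (constrained at step 1)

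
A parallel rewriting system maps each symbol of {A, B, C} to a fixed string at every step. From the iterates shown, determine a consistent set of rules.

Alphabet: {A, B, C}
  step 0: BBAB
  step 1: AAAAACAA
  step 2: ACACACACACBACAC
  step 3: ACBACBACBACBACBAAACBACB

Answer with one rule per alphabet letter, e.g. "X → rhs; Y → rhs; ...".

A->AC, B->AA, C->B

  step 2 ⇒ step 3: ACACACACACBACAC ⇒ AC·B·AC·B·AC·B·AC·B·AC·B·AA·AC·B·AC·B
    A ↦ AC
    B ↦ AA
    C ↦ B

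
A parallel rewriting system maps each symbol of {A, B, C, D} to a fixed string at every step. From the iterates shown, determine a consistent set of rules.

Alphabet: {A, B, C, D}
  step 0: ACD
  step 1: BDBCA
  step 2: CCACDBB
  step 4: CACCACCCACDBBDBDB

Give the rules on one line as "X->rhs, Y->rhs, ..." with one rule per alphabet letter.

  step 1 ⇒ step 2: BDBCA ⇒ C·CA·C·DB·B
    A ↦ B
    B ↦ C
    C ↦ DB
    D ↦ CA

A->B, B->C, C->DB, D->CA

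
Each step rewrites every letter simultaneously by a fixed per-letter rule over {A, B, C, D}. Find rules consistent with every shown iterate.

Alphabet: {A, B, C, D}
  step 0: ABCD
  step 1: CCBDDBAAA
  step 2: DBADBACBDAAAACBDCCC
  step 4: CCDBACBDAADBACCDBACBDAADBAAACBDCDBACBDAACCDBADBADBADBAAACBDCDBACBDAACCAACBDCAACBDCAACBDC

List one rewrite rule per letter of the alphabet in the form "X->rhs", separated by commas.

  step 1 ⇒ step 2: CCBDDBAAA ⇒ DBA·DBA·CBD·AA·AA·CBD·C·C·C
    A ↦ C
    B ↦ CBD
    C ↦ DBA
    D ↦ AA

A->C, B->CBD, C->DBA, D->AA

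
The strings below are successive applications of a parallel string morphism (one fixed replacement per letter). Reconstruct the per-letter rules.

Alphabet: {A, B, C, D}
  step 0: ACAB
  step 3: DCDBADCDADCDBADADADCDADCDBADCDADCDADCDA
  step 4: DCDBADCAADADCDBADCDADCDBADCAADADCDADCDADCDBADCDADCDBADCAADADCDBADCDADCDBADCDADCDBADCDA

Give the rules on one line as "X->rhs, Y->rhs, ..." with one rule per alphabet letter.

A->DA, B->AA, C->DBA, D->DC

  step 3 ⇒ step 4: DCDBADCDADCDBADADADCDADCDBADCDADCDADCDA ⇒ DC·DBA·DC·AA·DA·DC·DBA·DC·DA·DC·DBA·DC·AA·DA·DC·DA·DC·DA·DC·DBA·DC·DA·DC·DBA·DC·AA·DA·DC·DBA·DC·DA·DC·DBA·DC·DA·DC·DBA·DC·DA
    A ↦ DA
    B ↦ AA
    C ↦ DBA
    D ↦ DC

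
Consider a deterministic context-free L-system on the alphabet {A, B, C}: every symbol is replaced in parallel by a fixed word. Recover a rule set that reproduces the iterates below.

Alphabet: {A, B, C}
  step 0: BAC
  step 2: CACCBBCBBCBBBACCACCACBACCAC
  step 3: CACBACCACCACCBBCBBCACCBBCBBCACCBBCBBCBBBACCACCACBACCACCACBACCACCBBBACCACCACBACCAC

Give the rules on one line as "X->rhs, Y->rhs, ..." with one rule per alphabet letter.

A->BAC, B->CBB, C->CAC

  step 2 ⇒ step 3: CACCBBCBBCBBBACCACCACBACCAC ⇒ CAC·BAC·CAC·CAC·CBB·CBB·CAC·CBB·CBB·CAC·CBB·CBB·CBB·BAC·CAC·CAC·BAC·CAC·CAC·BAC·CAC·CBB·BAC·CAC·CAC·BAC·CAC
    A ↦ BAC
    B ↦ CBB
    C ↦ CAC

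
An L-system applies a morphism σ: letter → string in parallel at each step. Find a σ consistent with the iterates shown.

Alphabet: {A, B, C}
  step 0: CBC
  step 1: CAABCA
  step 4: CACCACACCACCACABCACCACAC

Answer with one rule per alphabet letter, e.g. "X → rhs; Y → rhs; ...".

  step 0 ⇒ step 1: CBC ⇒ CA·AB·CA
    B ↦ AB
    C ↦ CA
    A ↦ C  (constrained at step 1)

A->C, B->AB, C->CA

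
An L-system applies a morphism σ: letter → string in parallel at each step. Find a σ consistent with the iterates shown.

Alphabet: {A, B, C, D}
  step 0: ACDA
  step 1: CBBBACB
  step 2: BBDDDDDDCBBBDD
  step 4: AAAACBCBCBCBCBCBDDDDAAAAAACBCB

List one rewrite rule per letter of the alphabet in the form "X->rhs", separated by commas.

A->CB, B->DD, C->BB, D->A

  step 1 ⇒ step 2: CBBBACB ⇒ BB·DD·DD·DD·CB·BB·DD
    A ↦ CB
    B ↦ DD
    C ↦ BB
  step 0 ⇒ step 1: ACDA ⇒ CB·BB·A·CB
    D ↦ A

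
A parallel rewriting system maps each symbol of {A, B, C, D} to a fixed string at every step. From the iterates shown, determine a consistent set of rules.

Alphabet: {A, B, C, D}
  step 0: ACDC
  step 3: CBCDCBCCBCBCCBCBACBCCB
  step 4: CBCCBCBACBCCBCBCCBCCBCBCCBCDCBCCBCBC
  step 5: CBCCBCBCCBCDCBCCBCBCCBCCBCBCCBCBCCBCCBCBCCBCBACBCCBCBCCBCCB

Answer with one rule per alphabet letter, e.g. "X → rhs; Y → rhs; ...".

  step 4 ⇒ step 5: CBCCBCBACBCCBCBCCBCCBCBCCBCDCBCCBCBC ⇒ CB·C·CB·CB·C·CB·C·D·CB·C·CB·CB·C·CB·C·CB·CB·C·CB·CB·C·CB·C·CB·CB·C·CB·CBA·CB·C·CB·CB·C·CB·C·CB
    A ↦ D
    B ↦ C
    C ↦ CB
    D ↦ CBA

A->D, B->C, C->CB, D->CBA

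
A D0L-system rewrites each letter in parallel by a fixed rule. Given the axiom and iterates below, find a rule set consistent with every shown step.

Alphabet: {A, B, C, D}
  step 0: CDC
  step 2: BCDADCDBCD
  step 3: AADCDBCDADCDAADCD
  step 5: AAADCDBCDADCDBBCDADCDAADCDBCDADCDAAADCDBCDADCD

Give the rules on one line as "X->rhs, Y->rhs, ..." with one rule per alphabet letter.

A->B, B->A, C->AD, D->CD

  step 2 ⇒ step 3: BCDADCDBCD ⇒ A·AD·CD·B·CD·AD·CD·A·AD·CD
    A ↦ B
    B ↦ A
    C ↦ AD
    D ↦ CD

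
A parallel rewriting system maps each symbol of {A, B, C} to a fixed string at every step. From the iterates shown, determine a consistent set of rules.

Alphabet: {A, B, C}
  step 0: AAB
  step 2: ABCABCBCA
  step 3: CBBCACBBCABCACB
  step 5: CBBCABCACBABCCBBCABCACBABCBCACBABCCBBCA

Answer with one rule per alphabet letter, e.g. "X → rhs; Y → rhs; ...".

A->CB, B->BC, C->A

  step 2 ⇒ step 3: ABCABCBCA ⇒ CB·BC·A·CB·BC·A·BC·A·CB
    A ↦ CB
    B ↦ BC
    C ↦ A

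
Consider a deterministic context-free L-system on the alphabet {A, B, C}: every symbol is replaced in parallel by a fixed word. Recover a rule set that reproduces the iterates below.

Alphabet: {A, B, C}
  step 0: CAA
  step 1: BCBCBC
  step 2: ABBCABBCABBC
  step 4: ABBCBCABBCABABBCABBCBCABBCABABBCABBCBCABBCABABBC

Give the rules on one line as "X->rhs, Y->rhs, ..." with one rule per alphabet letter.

A->BC, B->AB, C->BC

  step 1 ⇒ step 2: BCBCBC ⇒ AB·BC·AB·BC·AB·BC
    B ↦ AB
    C ↦ BC
  step 0 ⇒ step 1: CAA ⇒ BC·BC·BC
    A ↦ BC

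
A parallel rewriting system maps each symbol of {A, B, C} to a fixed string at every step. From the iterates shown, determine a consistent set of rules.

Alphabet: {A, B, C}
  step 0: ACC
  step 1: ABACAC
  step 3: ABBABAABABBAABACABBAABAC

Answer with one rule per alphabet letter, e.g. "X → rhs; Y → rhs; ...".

  step 0 ⇒ step 1: ACC ⇒ AB·AC·AC
    A ↦ AB
    C ↦ AC
    B ↦ BA  (constrained at step 1)

A->AB, B->BA, C->AC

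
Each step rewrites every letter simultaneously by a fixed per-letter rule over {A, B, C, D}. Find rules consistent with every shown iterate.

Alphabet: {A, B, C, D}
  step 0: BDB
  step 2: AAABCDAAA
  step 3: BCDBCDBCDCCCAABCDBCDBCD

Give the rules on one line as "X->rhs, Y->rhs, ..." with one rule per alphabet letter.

A->BCD, B->CCC, C->A, D->A

  step 2 ⇒ step 3: AAABCDAAA ⇒ BCD·BCD·BCD·CCC·A·A·BCD·BCD·BCD
    A ↦ BCD
    B ↦ CCC
    C ↦ A
    D ↦ A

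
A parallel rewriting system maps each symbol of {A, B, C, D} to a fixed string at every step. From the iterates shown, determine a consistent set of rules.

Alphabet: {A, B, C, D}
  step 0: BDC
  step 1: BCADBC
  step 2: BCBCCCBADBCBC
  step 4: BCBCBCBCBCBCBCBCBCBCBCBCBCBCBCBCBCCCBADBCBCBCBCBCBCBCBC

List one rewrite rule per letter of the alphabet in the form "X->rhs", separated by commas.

  step 1 ⇒ step 2: BCADBC ⇒ BC·BC·CCB·AD·BC·BC
    A ↦ CCB
    B ↦ BC
    C ↦ BC
    D ↦ AD

A->CCB, B->BC, C->BC, D->AD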